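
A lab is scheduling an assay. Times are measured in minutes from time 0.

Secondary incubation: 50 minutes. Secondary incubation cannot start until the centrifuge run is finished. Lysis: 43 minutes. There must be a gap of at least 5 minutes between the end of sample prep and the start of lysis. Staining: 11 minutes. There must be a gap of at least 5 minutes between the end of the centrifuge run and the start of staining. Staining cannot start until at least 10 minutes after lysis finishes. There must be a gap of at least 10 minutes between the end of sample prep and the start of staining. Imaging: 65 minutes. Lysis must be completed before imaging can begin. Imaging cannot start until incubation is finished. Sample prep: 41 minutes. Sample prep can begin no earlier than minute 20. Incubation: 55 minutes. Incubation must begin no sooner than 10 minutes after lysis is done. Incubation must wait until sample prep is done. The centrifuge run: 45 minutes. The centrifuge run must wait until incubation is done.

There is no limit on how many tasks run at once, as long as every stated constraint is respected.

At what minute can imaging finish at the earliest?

Sample prep waits on its own release at minute 20, so it starts at minute 20 and finishes at 20 + 41 = minute 61.
Lysis cannot begin until sample prep (finishes minute 61, plus 5-minute gap → minute 66). It runs from minute 66 to 66 + 43 = minute 109.
Incubation has to wait for lysis (finishes minute 109, plus 10-minute gap → minute 119); sample prep (finishes minute 61). The latest of these is minute 119, so incubation runs minute 119 to 119 + 55 = minute 174.
Imaging cannot start until lysis (finishes minute 109); incubation (finishes minute 174). The controlling bound is minute 174, so imaging finishes at 174 + 65 = minute 239.

239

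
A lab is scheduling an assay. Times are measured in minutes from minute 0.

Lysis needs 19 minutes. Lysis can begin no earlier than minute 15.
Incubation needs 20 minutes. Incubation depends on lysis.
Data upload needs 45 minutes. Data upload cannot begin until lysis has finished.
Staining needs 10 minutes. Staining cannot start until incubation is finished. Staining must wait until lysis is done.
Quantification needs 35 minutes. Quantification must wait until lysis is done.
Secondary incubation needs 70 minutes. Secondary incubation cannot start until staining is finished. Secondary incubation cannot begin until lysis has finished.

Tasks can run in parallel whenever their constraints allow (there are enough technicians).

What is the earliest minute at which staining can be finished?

Lysis waits on its own release at minute 15, so it starts at minute 15 and finishes at 15 + 19 = minute 34.
Incubation cannot begin until lysis (finishes minute 34). It runs from minute 34 to 34 + 20 = minute 54.
Staining has to wait for incubation (finishes minute 54); lysis (finishes minute 34). The latest of these is minute 54, so staining runs minute 54 to 54 + 10 = minute 64.

64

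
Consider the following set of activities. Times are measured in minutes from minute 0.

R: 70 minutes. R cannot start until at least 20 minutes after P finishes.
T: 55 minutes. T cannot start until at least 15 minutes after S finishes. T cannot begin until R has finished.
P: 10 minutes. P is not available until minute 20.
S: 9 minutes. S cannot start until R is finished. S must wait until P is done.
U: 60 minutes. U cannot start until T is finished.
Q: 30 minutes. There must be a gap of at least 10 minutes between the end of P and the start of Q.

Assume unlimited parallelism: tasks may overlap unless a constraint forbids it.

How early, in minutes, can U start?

199

P waits on its own release at minute 20, so it starts at minute 20 and finishes at 20 + 10 = minute 30.
R cannot begin until P (finishes minute 30, plus 20-minute gap → minute 50). It runs from minute 50 to 50 + 70 = minute 120.
S needs all of R (finishes minute 120); P (finishes minute 30). That puts its earliest start at minute 120; it finishes at 120 + 9 = minute 129.
T has to wait for S (finishes minute 129, plus 15-minute gap → minute 144); R (finishes minute 120). The latest of these is minute 144, so T runs minute 144 to 144 + 55 = minute 199.
U waits on T (finishes minute 199), so the earliest it can start is minute 199.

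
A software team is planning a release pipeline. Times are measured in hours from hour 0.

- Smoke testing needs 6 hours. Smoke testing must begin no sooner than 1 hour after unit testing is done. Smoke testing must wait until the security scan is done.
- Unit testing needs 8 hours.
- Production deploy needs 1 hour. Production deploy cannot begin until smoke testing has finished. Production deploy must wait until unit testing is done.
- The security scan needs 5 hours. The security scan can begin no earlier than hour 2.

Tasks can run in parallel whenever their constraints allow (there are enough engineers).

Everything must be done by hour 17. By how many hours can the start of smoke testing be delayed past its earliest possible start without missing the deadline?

1

The security scan waits on its own release at hour 2, so it starts at hour 2 and finishes at 2 + 5 = hour 7.
Nothing blocks unit testing, so it runs from hour 0 to hour 8.
Smoke testing needs all of unit testing (finishes hour 8, plus 1-hour gap → hour 9); the security scan (finishes hour 7). That puts its earliest start at hour 9; it finishes at 9 + 6 = hour 15.

Working backward from the deadline:
Production deploy must finish by hour 17; it takes 1 hour, so it must start by 17 − 1 = hour 16.
Smoke testing has to be done before production deploy (must start by hour 16). That means finishing by hour 16, i.e. starting by 16 − 6 = hour 10.
So smoke testing can start as early as hour 9 and as late as hour 10, giving 10 − 9 = 1 hour of slack.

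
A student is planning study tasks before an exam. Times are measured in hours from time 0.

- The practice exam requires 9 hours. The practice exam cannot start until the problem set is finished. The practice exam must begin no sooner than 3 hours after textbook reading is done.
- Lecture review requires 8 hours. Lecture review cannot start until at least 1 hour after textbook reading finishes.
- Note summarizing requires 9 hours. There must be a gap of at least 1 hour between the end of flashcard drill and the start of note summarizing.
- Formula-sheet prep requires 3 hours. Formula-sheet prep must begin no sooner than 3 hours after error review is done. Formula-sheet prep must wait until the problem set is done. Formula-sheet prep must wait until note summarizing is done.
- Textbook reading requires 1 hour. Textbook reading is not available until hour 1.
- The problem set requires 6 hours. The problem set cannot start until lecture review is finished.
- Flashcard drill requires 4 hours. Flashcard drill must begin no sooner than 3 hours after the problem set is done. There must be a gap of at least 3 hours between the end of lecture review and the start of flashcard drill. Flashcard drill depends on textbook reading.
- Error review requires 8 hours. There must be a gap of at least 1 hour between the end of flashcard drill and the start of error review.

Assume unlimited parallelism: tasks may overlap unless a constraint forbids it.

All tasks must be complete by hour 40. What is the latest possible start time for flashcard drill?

Formula-sheet prep has no dependents, so it just needs to finish by hour 40. Starting by 40 − 3 = hour 37 achieves that.
Error review feeds into formula-sheet prep (must start by hour 37, minus 3-hour gap → hour 34); so error review must finish by hour 34 and therefore start by hour 26.
Note summarizing has to be done before formula-sheet prep (must start by hour 37). That means finishing by hour 37, i.e. starting by 37 − 9 = hour 28.
Flashcard drill has several dependents: error review (must start by hour 26, minus 1-hour gap → hour 25); note summarizing (must start by hour 28, minus 1-hour gap → hour 27). The earliest of those limits is hour 25, so flashcard drill must start by 25 − 4 = hour 21.

21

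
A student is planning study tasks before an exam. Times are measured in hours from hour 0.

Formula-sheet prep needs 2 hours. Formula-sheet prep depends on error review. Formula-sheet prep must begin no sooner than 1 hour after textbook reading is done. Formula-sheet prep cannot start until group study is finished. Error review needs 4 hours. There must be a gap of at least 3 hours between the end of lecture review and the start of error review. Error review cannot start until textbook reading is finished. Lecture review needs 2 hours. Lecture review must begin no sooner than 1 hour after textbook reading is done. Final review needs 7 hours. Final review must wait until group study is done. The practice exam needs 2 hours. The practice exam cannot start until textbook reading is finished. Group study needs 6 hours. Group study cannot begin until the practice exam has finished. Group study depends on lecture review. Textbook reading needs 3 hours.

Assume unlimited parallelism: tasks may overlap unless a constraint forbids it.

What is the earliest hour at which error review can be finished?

Textbook reading has no prerequisites, so it starts at hour 0 and finishes at hour 3.
Lecture review waits on textbook reading (finishes hour 3, plus 1-hour gap → hour 4), so it starts at hour 4 and finishes at 4 + 2 = hour 6.
Error review cannot start until lecture review (finishes hour 6, plus 3-hour gap → hour 9); textbook reading (finishes hour 3). The controlling bound is hour 9, so error review finishes at 9 + 4 = hour 13.

13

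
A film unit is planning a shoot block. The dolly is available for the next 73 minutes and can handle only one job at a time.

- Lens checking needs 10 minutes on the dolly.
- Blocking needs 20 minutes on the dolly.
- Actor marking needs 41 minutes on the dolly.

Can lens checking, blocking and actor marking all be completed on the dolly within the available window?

Yes

Running back to back, the jobs need 10 + 20 + 41 = 71 minutes on the dolly.
Since 71 ≤ 73, they fit within the window.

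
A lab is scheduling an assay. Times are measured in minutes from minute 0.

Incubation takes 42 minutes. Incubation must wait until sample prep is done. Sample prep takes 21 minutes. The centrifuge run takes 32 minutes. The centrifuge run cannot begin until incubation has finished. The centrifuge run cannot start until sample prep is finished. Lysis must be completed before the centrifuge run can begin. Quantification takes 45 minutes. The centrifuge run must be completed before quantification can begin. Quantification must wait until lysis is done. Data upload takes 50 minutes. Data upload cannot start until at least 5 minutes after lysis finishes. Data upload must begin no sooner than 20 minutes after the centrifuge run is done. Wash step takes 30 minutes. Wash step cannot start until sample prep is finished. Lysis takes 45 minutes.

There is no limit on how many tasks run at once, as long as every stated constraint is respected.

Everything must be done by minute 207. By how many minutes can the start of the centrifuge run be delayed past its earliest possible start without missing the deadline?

Lysis has no prerequisites, so it starts at minute 0 and finishes at minute 45.
Sample prep has no prerequisites, so it starts at minute 0 and finishes at minute 21.
After sample prep (finishes minute 21), incubation can start at minute 21 and finishes at minute 63.
The centrifuge run cannot start until incubation (finishes minute 63); sample prep (finishes minute 21); lysis (finishes minute 45). The controlling bound is minute 63, so the centrifuge run finishes at 63 + 32 = minute 95.

Working backward from the deadline:
Quantification must finish by minute 207; it takes 45 minutes, so it must start by 207 − 45 = minute 162.
To finish by minute 207, data upload (duration 50) must start no later than minute 157.
The centrifuge run feeds quantification (must start by minute 162); data upload (must start by minute 157, minus 20-minute gap → minute 137). Taking the minimum, the centrifuge run must finish by minute 137 and start by 137 − 32 = minute 105.
So the centrifuge run can start as early as minute 63 and as late as minute 105, giving 105 − 63 = 42 minutes of slack.

42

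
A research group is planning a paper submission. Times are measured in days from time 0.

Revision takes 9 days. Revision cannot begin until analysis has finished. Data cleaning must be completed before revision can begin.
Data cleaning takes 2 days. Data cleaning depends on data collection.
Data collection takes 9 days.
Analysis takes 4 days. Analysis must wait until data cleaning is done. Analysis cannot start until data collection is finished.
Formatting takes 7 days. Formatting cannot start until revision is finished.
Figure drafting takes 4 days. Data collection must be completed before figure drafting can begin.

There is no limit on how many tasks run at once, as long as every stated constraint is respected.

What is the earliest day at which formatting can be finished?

Data collection can start immediately at day 0; it finishes at day 9.
Data cleaning cannot begin until data collection (finishes day 9). It runs from day 9 to 9 + 2 = day 11.
For analysis: data cleaning (finishes day 11); data collection (finishes day 9). Taking the maximum gives a start of day 11, and it finishes at 11 + 4 = day 15.
Revision cannot start until analysis (finishes day 15); data cleaning (finishes day 11). The controlling bound is day 15, so revision finishes at 15 + 9 = day 24.
Formatting waits on revision (finishes day 24), so it starts at day 24 and finishes at 24 + 7 = day 31.

31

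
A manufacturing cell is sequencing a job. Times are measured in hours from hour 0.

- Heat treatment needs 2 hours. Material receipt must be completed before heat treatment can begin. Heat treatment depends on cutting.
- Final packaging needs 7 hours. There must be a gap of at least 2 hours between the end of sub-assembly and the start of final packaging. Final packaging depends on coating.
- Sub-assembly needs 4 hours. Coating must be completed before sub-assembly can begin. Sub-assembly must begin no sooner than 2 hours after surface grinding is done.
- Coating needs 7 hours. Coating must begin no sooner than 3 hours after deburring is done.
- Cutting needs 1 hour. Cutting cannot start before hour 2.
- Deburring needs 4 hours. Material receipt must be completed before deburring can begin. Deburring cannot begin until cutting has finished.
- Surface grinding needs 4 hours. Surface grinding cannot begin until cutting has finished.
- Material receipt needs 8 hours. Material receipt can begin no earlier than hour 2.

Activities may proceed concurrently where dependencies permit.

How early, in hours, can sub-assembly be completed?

Cutting waits on its own release at hour 2, so it starts at hour 2 and finishes at 2 + 1 = hour 3.
Surface grinding waits on cutting (finishes hour 3), so it starts at hour 3 and finishes at 3 + 4 = hour 7.
Material receipt waits on its own release at hour 2, so it starts at hour 2 and finishes at 2 + 8 = hour 10.
Deburring needs all of material receipt (finishes hour 10); cutting (finishes hour 3). That puts its earliest start at hour 10; it finishes at 10 + 4 = hour 14.
Coating waits on deburring (finishes hour 14, plus 3-hour gap → hour 17), so it starts at hour 17 and finishes at 17 + 7 = hour 24.
Sub-assembly has to wait for coating (finishes hour 24); surface grinding (finishes hour 7, plus 2-hour gap → hour 9). The latest of these is hour 24, so sub-assembly runs hour 24 to 24 + 4 = hour 28.

28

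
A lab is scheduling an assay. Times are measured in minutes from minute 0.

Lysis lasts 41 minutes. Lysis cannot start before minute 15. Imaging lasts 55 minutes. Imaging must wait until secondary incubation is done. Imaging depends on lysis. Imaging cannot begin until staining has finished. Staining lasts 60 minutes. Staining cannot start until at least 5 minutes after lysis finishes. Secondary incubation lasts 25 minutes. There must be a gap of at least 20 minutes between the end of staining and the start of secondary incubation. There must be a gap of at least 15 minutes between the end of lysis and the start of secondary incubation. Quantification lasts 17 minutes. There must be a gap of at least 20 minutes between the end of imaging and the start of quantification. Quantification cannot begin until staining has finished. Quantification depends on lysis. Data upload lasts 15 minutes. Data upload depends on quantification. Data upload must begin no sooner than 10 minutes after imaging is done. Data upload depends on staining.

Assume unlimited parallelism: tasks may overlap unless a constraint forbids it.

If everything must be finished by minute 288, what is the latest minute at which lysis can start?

Data upload has no dependents, so it just needs to finish by minute 288. Starting by 288 − 15 = minute 273 achieves that.
Quantification must finish before data upload (must start by minute 273). With a 17-minute duration, quantification must start by 273 − 17 = minute 256.
For imaging: quantification (must start by minute 256, minus 20-minute gap → minute 236); data upload (must start by minute 273, minus 10-minute gap → minute 263). The most restrictive is minute 236; with a 55-minute duration, imaging must start by minute 181.
Secondary incubation has to be done before imaging (must start by minute 181). That means finishing by minute 181, i.e. starting by 181 − 25 = minute 156.
Staining must finish in time for secondary incubation (must start by minute 156, minus 20-minute gap → minute 136); imaging (must start by minute 181); quantification (must start by minute 256); data upload (must start by minute 273). The tightest is minute 136, so staining must start by 136 − 60 = minute 76.
For lysis: staining (must start by minute 76, minus 5-minute gap → minute 71); secondary incubation (must start by minute 156, minus 15-minute gap → minute 141); imaging (must start by minute 181); quantification (must start by minute 256). The most restrictive is minute 71; with a 41-minute duration, lysis must start by minute 30.

30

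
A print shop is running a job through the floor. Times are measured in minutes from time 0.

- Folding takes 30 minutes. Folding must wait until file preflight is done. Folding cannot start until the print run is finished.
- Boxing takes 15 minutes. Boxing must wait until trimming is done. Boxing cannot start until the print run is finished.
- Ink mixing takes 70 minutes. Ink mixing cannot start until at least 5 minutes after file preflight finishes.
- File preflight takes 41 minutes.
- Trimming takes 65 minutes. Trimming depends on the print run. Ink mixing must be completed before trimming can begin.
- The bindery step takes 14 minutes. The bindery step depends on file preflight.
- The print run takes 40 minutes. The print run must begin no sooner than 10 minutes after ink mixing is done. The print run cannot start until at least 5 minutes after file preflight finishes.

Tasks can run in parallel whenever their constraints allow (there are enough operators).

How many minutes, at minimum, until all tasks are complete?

File preflight has no prerequisites, so it starts at minute 0 and finishes at minute 41.
The bindery step waits on file preflight (finishes minute 41), so it starts at minute 41 and finishes at 41 + 14 = minute 55.
Ink mixing waits on file preflight (finishes minute 41, plus 5-minute gap → minute 46), so it starts at minute 46 and finishes at 46 + 70 = minute 116.
The print run cannot start until ink mixing (finishes minute 116, plus 10-minute gap → minute 126); file preflight (finishes minute 41, plus 5-minute gap → minute 46). The controlling bound is minute 126, so the print run finishes at 126 + 40 = minute 166.
Folding cannot start until file preflight (finishes minute 41); the print run (finishes minute 166). The controlling bound is minute 166, so folding finishes at 166 + 30 = minute 196.
Trimming needs all of the print run (finishes minute 166); ink mixing (finishes minute 116). That puts its earliest start at minute 166; it finishes at 166 + 65 = minute 231.
Boxing cannot start until trimming (finishes minute 231); the print run (finishes minute 166). The controlling bound is minute 231, so boxing finishes at 231 + 15 = minute 246.
All tasks are finished once the last one completes. Finish times: File preflight at 41, Ink mixing at 116, The print run at 166, Trimming at 231, Folding at 196, The bindery step at 55, Boxing at 246. The latest is minute 246.

246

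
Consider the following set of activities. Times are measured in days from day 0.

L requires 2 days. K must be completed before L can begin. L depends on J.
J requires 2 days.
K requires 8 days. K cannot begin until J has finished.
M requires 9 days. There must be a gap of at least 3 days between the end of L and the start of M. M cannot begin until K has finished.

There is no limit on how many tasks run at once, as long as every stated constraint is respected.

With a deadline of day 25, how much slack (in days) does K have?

1

J can start immediately at day 0; it finishes at day 2.
K waits on J (finishes day 2), so it starts at day 2 and finishes at 2 + 8 = day 10.

Working backward from the deadline:
M has no dependents, so it just needs to finish by day 25. Starting by 25 − 9 = day 16 achieves that.
L must finish before M (must start by day 16, minus 3-day gap → day 13). With a 2-day duration, L must start by 13 − 2 = day 11.
K must finish in time for L (must start by day 11); M (must start by day 16). The tightest is day 11, so K must start by 11 − 8 = day 3.
So K can start as early as day 2 and as late as day 3, giving 3 − 2 = 1 day of slack.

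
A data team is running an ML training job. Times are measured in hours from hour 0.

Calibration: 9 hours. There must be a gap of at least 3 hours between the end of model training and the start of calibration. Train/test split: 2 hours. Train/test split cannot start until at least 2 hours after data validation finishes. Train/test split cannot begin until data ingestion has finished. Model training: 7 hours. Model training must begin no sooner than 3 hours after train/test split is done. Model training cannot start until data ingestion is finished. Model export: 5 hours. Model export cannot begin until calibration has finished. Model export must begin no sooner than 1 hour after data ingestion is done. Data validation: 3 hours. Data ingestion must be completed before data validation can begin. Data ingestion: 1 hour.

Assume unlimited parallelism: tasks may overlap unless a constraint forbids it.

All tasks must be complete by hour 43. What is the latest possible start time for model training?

To finish by hour 43, model export (duration 5) must start no later than hour 38.
Calibration feeds into model export (must start by hour 38); so calibration must finish by hour 38 and therefore start by hour 29.
Model training has to be done before calibration (must start by hour 29, minus 3-hour gap → hour 26). That means finishing by hour 26, i.e. starting by 26 − 7 = hour 19.

19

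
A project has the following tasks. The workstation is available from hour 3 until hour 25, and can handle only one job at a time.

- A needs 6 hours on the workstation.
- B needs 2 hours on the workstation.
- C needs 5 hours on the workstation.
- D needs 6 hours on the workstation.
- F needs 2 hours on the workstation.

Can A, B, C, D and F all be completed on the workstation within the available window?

Yes

The workstation window is 25 − 3 = 22 hours.
Running back to back, the jobs need 6 + 2 + 5 + 6 + 2 = 21 hours on the workstation.
Since 21 ≤ 22, they fit within the window.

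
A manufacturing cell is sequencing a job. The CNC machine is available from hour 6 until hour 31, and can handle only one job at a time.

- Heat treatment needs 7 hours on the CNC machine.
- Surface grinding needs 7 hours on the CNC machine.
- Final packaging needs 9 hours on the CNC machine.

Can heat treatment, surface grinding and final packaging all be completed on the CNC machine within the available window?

The CNC machine window is 31 − 6 = 25 hours.
Running back to back, the jobs need 7 + 7 + 9 = 23 hours on the CNC machine.
Since 23 ≤ 25, they fit within the window.

Yes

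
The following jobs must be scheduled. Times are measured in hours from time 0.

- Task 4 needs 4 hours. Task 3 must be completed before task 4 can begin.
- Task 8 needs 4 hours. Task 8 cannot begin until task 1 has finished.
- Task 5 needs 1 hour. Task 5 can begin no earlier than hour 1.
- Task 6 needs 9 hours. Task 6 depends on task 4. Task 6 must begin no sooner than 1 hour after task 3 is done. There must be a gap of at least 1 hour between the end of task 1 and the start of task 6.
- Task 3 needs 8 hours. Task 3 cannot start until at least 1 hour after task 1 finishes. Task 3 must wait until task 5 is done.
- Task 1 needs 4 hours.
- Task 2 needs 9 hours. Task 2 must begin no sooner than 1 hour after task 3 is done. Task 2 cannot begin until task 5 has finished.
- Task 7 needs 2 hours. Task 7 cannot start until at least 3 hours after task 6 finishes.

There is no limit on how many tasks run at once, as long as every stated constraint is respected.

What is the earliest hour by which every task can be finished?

After its own release at hour 1, task 5 can start at hour 1 and finishes at hour 2.
Task 1 can start immediately at hour 0; it finishes at hour 4.
Task 8 waits on task 1 (finishes hour 4), so it starts at hour 4 and finishes at 4 + 4 = hour 8.
Task 3 needs all of task 1 (finishes hour 4, plus 1-hour gap → hour 5); task 5 (finishes hour 2). That puts its earliest start at hour 5; it finishes at 5 + 8 = hour 13.
After task 3 (finishes hour 13), task 4 can start at hour 13 and finishes at hour 17.
Task 6 needs all of task 4 (finishes hour 17); task 3 (finishes hour 13, plus 1-hour gap → hour 14); task 1 (finishes hour 4, plus 1-hour gap → hour 5). That puts its earliest start at hour 17; it finishes at 17 + 9 = hour 26.
After task 6 (finishes hour 26, plus 3-hour gap → hour 29), task 7 can start at hour 29 and finishes at hour 31.
Task 2 has to wait for task 3 (finishes hour 13, plus 1-hour gap → hour 14); task 5 (finishes hour 2). The latest of these is hour 14, so task 2 runs hour 14 to 14 + 9 = hour 23.
All tasks are finished once the last one completes. Finish times: Task 1 at 4, Task 2 at 23, Task 3 at 13, Task 4 at 17, Task 5 at 2, Task 6 at 26, Task 7 at 31, Task 8 at 8. The latest is hour 31.

31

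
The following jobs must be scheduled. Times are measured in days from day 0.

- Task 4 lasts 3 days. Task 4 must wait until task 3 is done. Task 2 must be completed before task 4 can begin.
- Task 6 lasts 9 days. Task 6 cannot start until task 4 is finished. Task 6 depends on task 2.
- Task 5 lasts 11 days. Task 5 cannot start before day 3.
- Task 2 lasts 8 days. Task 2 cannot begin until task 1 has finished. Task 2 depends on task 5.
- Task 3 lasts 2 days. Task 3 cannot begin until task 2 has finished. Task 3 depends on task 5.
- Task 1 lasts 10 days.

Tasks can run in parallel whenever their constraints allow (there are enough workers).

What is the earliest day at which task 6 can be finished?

36

Task 5 waits on its own release at day 3, so it starts at day 3 and finishes at 3 + 11 = day 14.
Nothing blocks task 1, so it runs from day 0 to day 10.
For task 2: task 1 (finishes day 10); task 5 (finishes day 14). Taking the maximum gives a start of day 14, and it finishes at 14 + 8 = day 22.
Task 3 needs all of task 2 (finishes day 22); task 5 (finishes day 14). That puts its earliest start at day 22; it finishes at 22 + 2 = day 24.
Task 4 needs all of task 3 (finishes day 24); task 2 (finishes day 22). That puts its earliest start at day 24; it finishes at 24 + 3 = day 27.
Task 6 cannot start until task 4 (finishes day 27); task 2 (finishes day 22). The controlling bound is day 27, so task 6 finishes at 27 + 9 = day 36.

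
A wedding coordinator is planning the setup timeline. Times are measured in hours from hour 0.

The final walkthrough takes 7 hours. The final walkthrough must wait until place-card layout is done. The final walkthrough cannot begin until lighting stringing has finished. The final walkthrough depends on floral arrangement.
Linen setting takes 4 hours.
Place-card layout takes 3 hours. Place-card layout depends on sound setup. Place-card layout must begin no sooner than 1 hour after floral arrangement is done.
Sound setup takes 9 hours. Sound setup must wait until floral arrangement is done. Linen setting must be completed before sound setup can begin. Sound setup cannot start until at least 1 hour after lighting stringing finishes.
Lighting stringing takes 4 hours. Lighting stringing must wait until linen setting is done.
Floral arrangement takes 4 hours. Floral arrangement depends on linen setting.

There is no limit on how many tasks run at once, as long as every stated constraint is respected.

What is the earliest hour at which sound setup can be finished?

Linen setting can start immediately at hour 0; it finishes at hour 4.
Lighting stringing waits on linen setting (finishes hour 4), so it starts at hour 4 and finishes at 4 + 4 = hour 8.
After linen setting (finishes hour 4), floral arrangement can start at hour 4 and finishes at hour 8.
Sound setup cannot start until floral arrangement (finishes hour 8); linen setting (finishes hour 4); lighting stringing (finishes hour 8, plus 1-hour gap → hour 9). The controlling bound is hour 9, so sound setup finishes at 9 + 9 = hour 18.

18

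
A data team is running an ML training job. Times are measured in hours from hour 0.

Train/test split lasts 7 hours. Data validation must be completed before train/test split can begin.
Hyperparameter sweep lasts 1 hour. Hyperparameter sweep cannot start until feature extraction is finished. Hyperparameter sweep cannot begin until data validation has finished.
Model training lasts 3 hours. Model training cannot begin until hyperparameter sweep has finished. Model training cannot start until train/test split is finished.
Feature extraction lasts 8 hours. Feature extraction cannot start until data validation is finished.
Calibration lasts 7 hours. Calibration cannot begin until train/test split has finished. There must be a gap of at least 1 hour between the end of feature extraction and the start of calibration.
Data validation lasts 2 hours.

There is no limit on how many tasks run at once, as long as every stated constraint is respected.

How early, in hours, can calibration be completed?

Nothing blocks data validation, so it runs from hour 0 to hour 2.
Train/test split cannot begin until data validation (finishes hour 2). It runs from hour 2 to 2 + 7 = hour 9.
Feature extraction cannot begin until data validation (finishes hour 2). It runs from hour 2 to 2 + 8 = hour 10.
For calibration: train/test split (finishes hour 9); feature extraction (finishes hour 10, plus 1-hour gap → hour 11). Taking the maximum gives a start of hour 11, and it finishes at 11 + 7 = hour 18.

18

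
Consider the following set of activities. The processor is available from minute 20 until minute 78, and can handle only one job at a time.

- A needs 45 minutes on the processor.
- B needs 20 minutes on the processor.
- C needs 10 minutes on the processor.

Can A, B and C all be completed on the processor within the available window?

The processor window is 78 − 20 = 58 minutes.
Running back to back, the jobs need 45 + 20 + 10 = 75 minutes on the processor.
Since 75 > 58, they cannot all fit.

No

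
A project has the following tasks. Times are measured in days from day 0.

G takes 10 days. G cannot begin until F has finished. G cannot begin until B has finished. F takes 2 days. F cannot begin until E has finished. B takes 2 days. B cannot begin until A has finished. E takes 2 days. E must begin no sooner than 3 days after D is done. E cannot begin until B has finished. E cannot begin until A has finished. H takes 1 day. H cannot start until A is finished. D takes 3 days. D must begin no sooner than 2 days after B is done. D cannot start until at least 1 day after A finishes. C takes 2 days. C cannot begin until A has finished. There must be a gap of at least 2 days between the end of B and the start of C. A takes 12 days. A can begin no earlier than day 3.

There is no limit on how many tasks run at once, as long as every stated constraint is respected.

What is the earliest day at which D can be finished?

22

A cannot begin until its own release at day 3. It runs from day 3 to 3 + 12 = day 15.
B cannot begin until A (finishes day 15). It runs from day 15 to 15 + 2 = day 17.
For D: B (finishes day 17, plus 2-day gap → day 19); A (finishes day 15, plus 1-day gap → day 16). Taking the maximum gives a start of day 19, and it finishes at 19 + 3 = day 22.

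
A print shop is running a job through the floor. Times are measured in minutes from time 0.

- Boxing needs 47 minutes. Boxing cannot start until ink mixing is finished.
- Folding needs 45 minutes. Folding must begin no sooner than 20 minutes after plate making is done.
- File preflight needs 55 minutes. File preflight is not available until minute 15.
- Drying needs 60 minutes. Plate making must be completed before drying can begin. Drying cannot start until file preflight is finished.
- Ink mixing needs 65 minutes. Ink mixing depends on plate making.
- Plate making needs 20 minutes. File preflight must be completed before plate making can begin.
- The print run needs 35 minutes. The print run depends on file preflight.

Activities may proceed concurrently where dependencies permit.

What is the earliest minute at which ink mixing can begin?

After its own release at minute 15, file preflight can start at minute 15 and finishes at minute 70.
After file preflight (finishes minute 70), plate making can start at minute 70 and finishes at minute 90.
Ink mixing waits on plate making (finishes minute 90), so the earliest it can start is minute 90.

90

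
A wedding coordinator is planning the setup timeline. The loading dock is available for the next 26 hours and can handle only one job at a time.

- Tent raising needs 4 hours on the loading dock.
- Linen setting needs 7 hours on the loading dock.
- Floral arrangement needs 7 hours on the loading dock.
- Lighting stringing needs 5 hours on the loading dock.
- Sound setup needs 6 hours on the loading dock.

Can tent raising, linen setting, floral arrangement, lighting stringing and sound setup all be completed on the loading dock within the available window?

Running back to back, the jobs need 4 + 7 + 7 + 5 + 6 = 29 hours on the loading dock.
Since 29 > 26, they cannot all fit.

No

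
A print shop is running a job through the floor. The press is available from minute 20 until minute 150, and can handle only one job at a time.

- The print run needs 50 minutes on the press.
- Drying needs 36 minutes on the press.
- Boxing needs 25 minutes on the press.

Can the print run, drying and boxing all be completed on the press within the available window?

Yes

The press window is 150 − 20 = 130 minutes.
Running back to back, the jobs need 50 + 36 + 25 = 111 minutes on the press.
Since 111 ≤ 130, they fit within the window.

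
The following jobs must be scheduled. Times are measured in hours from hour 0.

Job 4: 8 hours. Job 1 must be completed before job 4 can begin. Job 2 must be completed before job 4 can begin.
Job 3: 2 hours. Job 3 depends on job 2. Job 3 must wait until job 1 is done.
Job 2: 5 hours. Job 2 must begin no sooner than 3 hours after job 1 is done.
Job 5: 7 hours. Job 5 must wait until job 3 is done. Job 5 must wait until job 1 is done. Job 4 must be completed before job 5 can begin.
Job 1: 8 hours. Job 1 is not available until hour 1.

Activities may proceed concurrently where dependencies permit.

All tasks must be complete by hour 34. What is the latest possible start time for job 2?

14

Nothing follows job 5; the deadline of hour 34 is its only limit. It must start by 34 − 7 = hour 27.
Since job 5 (must start by hour 27) depends on it, job 3 must finish by hour 27. Backing off its 2-hour duration gives a latest start of hour 25.
Job 4 feeds into job 5 (must start by hour 27); so job 4 must finish by hour 27 and therefore start by hour 19.
For job 2: job 3 (must start by hour 25); job 4 (must start by hour 19). The most restrictive is hour 19; with a 5-hour duration, job 2 must start by hour 14.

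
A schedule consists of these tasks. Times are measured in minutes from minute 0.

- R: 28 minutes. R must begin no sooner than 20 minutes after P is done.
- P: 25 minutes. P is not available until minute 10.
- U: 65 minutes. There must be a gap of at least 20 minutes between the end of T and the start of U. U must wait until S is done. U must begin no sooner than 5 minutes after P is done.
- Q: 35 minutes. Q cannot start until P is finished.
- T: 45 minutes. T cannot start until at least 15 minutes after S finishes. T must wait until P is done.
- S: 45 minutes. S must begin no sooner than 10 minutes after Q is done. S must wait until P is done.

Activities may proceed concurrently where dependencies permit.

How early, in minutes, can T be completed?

185

P cannot begin until its own release at minute 10. It runs from minute 10 to 10 + 25 = minute 35.
After P (finishes minute 35), Q can start at minute 35 and finishes at minute 70.
S has to wait for Q (finishes minute 70, plus 10-minute gap → minute 80); P (finishes minute 35). The latest of these is minute 80, so S runs minute 80 to 80 + 45 = minute 125.
For T: S (finishes minute 125, plus 15-minute gap → minute 140); P (finishes minute 35). Taking the maximum gives a start of minute 140, and it finishes at 140 + 45 = minute 185.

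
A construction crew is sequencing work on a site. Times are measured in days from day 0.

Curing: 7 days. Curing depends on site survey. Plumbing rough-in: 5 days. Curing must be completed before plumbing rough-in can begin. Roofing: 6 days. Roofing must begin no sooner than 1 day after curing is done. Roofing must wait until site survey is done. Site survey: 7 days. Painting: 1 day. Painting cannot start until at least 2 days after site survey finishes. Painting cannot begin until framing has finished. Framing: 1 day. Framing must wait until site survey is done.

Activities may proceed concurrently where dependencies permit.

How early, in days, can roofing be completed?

21

Nothing blocks site survey, so it runs from day 0 to day 7.
Curing waits on site survey (finishes day 7), so it starts at day 7 and finishes at 7 + 7 = day 14.
Roofing needs all of curing (finishes day 14, plus 1-day gap → day 15); site survey (finishes day 7). That puts its earliest start at day 15; it finishes at 15 + 6 = day 21.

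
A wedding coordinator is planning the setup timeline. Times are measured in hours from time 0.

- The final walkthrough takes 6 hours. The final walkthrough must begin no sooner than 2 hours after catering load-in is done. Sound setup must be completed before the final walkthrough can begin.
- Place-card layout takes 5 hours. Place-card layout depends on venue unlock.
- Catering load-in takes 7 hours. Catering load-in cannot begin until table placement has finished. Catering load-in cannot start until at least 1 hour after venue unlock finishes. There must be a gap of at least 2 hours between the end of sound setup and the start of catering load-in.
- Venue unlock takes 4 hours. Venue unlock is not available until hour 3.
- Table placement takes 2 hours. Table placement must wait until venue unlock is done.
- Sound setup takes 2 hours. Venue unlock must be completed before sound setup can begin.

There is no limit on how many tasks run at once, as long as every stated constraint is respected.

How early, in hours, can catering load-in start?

After its own release at hour 3, venue unlock can start at hour 3 and finishes at hour 7.
After venue unlock (finishes hour 7), sound setup can start at hour 7 and finishes at hour 9.
Table placement cannot begin until venue unlock (finishes hour 7). It runs from hour 7 to 7 + 2 = hour 9.
Catering load-in waits on table placement (finishes hour 9); venue unlock (finishes hour 7, plus 1-hour gap → hour 8); sound setup (finishes hour 9, plus 2-hour gap → hour 11). The latest of these is hour 11, which is the earliest catering load-in can start.

11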